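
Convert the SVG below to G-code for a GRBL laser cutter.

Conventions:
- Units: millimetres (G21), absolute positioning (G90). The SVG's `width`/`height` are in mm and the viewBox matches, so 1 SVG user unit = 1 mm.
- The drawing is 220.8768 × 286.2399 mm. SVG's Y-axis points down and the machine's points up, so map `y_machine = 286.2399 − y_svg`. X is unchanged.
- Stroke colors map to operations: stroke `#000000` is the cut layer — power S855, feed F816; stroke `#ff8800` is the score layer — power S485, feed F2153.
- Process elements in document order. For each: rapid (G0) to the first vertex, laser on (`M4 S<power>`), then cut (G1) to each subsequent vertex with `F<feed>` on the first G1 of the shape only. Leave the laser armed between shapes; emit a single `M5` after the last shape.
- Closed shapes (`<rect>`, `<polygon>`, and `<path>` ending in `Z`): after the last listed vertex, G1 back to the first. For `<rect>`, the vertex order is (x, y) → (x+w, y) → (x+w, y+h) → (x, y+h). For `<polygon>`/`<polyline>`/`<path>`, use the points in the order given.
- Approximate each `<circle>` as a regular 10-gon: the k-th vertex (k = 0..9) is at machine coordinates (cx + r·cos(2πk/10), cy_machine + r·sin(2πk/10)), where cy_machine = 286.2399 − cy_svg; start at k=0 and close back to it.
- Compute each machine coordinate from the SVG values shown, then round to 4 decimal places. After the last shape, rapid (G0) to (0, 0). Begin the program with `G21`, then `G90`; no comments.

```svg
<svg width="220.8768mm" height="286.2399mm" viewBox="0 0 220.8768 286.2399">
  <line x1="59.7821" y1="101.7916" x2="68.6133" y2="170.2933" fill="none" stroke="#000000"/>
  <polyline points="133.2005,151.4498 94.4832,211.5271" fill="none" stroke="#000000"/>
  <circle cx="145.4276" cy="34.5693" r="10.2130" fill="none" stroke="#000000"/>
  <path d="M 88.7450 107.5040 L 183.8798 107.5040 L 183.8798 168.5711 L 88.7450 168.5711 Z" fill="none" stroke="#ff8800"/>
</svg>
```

Since the viewBox matches the mm dimensions, user units are millimetres directly. The only transform is the Y-flip y_m = 286.2399 − y_svg.

Shape 1 is a line segment drawn with `<line>`. Its stroke #000000 means cut at S855, F816. After flipping Y the toolpath is (59.7821,184.4483) → (68.6133,115.9466).

Shape 2 is a line segment drawn with `<polyline>`. Its stroke #000000 means cut at S855, F816. After flipping Y the toolpath is (133.2005,134.7901) → (94.4832,74.7128).

Shape 3 is a circle drawn with `<circle>`. Its stroke #000000 means cut at S855, F816. After flipping Y the toolpath is (155.6406,251.6706) → (153.6901,257.6737) → (148.5836,261.3837) → (142.2716,261.3837) → (137.1651,257.6737) → (135.2146,251.6706) → (137.1651,245.6675) → (142.2716,241.9575) → (148.5836,241.9575) → (153.6901,245.6675) → (155.6406,251.6706), returning to the start.

Shape 4 is a rectangle drawn with `<path>`. Its stroke #ff8800 means score at S485, F2153. After flipping Y the toolpath is (88.7450,178.7359) → (183.8798,178.7359) → (183.8798,117.6688) → (88.7450,117.6688) → (88.7450,178.7359), returning to the start.

G21
G90
G0 X59.7821 Y184.4483
M4 S855
G1 X68.6133 Y115.9466 F816
G0 X133.2005 Y134.7901
M4 S855
G1 X94.4832 Y74.7128 F816
G0 X155.6406 Y251.6706
M4 S855
G1 X153.6901 Y257.6737 F816
G1 X148.5836 Y261.3837
G1 X142.2716 Y261.3837
G1 X137.1651 Y257.6737
G1 X135.2146 Y251.6706
G1 X137.1651 Y245.6675
G1 X142.2716 Y241.9575
G1 X148.5836 Y241.9575
G1 X153.6901 Y245.6675
G1 X155.6406 Y251.6706
G0 X88.7450 Y178.7359
M4 S485
G1 X183.8798 Y178.7359 F2153
G1 X183.8798 Y117.6688
G1 X88.7450 Y117.6688
G1 X88.7450 Y178.7359
M5
G0 X0.0000 Y0.0000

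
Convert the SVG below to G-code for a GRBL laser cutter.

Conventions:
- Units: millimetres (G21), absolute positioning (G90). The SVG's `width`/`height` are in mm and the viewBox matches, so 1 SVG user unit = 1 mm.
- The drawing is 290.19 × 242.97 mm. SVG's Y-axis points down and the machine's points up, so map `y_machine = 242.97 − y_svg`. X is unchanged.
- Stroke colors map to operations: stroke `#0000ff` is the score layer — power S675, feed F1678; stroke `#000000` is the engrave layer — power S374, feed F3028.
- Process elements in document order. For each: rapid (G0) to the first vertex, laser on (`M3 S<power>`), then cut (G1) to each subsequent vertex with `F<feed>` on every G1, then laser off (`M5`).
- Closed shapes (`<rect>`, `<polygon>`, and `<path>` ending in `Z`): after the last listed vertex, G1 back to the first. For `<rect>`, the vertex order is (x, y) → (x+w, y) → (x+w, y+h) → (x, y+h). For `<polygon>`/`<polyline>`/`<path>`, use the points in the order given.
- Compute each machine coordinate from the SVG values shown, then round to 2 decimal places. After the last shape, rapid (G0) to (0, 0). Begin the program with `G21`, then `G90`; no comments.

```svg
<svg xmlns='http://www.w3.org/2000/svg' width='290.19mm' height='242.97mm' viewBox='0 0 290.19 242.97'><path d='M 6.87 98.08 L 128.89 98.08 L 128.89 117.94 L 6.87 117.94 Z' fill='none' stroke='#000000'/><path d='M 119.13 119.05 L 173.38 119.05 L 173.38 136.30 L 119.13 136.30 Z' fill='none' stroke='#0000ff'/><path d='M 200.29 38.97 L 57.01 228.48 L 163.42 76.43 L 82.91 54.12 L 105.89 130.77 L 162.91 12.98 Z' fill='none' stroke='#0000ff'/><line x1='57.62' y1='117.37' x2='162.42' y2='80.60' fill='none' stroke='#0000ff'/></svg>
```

1 u = 1 mm; y_m = 242.97 − y.

[1] `<path>` rectangle, #000000→engrave S374 F3028: (6.87,144.89) → (128.89,144.89) → (128.89,125.03) → (6.87,125.03) → (6.87,144.89) (closed)

[2] `<path>` rectangle, #0000ff→score S675 F1678: (119.13,123.92) → (173.38,123.92) → (173.38,106.67) → (119.13,106.67) → (119.13,123.92) (closed)

[3] `<path>` closed polygon, #0000ff→score S675 F1678: (200.29,204.00) → (57.01,14.49) → (163.42,166.54) → (82.91,188.85) → (105.89,112.20) → (162.91,229.99) → (200.29,204.00) (closed)

[4] `<line>` line segment, #0000ff→score S675 F1678: (57.62,125.60) → (162.42,162.37)

G21
G90
G0 X6.87 Y144.89
M3 S374
G1 X128.89 Y144.89 F3028
G1 X128.89 Y125.03 F3028
G1 X6.87 Y125.03 F3028
G1 X6.87 Y144.89 F3028
M5
G0 X119.13 Y123.92
M3 S675
G1 X173.38 Y123.92 F1678
G1 X173.38 Y106.67 F1678
G1 X119.13 Y106.67 F1678
G1 X119.13 Y123.92 F1678
M5
G0 X200.29 Y204.00
M3 S675
G1 X57.01 Y14.49 F1678
G1 X163.42 Y166.54 F1678
G1 X82.91 Y188.85 F1678
G1 X105.89 Y112.20 F1678
G1 X162.91 Y229.99 F1678
G1 X200.29 Y204.00 F1678
M5
G0 X57.62 Y125.60
M3 S675
G1 X162.42 Y162.37 F1678
M5
G0 X0.00 Y0.00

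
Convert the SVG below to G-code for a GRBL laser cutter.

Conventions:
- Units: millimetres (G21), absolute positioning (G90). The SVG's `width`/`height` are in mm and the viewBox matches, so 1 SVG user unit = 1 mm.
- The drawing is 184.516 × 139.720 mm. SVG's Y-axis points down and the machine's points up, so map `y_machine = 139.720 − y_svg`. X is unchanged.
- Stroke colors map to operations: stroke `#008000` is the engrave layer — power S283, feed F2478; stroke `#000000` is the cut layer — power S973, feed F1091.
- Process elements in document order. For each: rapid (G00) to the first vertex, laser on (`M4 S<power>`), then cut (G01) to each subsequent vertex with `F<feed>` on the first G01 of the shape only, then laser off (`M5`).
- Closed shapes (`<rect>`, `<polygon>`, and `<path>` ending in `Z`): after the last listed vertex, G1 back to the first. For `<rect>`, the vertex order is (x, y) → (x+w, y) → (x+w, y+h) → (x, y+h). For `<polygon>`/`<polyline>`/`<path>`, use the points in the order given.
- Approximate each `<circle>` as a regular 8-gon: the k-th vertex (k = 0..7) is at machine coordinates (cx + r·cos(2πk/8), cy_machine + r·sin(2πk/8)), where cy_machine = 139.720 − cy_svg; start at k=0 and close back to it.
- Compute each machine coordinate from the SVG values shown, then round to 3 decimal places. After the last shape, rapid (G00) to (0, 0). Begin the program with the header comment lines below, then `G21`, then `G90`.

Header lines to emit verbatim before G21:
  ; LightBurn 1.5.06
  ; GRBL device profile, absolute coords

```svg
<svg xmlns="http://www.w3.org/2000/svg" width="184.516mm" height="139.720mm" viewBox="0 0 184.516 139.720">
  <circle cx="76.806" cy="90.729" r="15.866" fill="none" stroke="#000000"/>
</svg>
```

viewBox `0 0 184.516 139.720` with mm width/height → 1 unit = 1 mm. Flip: y_m = 139.720 − y_svg.

**Shape 1** — `<circle>` circle, stroke `#000000` → cut (S973, F1091). Machine vertices: (92.672,48.991) → (88.025,60.210) → (76.806,64.857) → (65.587,60.210) → (60.940,48.991) → (65.587,37.772) → (76.806,33.125) → (88.025,37.772) → (92.672,48.991). Closed: final G1 returns to the first vertex.

; LightBurn 1.5.06
; GRBL device profile, absolute coords
G21
G90
G00 X92.672 Y48.991
M4 S973
G01 X88.025 Y60.210 F1091
G01 X76.806 Y64.857
G01 X65.587 Y60.210
G01 X60.940 Y48.991
G01 X65.587 Y37.772
G01 X76.806 Y33.125
G01 X88.025 Y37.772
G01 X92.672 Y48.991
M5
G00 X0.000 Y0.000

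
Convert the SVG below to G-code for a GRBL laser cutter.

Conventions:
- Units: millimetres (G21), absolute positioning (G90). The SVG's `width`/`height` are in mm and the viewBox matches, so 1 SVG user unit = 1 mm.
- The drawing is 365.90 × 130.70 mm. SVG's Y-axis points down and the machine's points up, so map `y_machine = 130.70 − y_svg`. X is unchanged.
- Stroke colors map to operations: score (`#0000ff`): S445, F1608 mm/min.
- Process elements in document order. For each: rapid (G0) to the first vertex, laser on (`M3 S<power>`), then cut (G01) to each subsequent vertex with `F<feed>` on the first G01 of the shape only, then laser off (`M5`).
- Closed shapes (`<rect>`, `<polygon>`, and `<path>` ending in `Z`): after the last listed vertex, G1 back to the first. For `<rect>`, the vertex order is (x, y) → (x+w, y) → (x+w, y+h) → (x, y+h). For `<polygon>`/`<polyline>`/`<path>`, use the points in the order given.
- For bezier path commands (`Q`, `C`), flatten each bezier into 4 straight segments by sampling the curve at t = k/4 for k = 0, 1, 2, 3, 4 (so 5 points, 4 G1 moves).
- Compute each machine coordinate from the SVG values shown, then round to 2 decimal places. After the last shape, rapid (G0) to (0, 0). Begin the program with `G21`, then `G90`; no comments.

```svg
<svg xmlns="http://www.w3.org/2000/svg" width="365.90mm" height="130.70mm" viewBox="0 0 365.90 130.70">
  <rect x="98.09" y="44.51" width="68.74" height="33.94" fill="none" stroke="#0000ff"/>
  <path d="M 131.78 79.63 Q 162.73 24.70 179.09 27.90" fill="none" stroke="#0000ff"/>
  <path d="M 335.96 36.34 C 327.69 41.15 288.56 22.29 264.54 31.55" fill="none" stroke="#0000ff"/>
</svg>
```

G21
G90
G0 X98.09 Y86.19
M3 S445
G01 X166.83 Y86.19 F1608
G01 X166.83 Y52.25
G01 X98.09 Y52.25
G01 X98.09 Y86.19
M5
G0 X131.78 Y51.07
M3 S445
G01 X146.34 Y74.90 F1608
G01 X159.08 Y91.47
G01 X170.00 Y100.77
G01 X179.09 Y102.80
M5
G0 X335.96 Y94.36
M3 S445
G01 X324.69 Y94.38 F1608
G01 X306.16 Y98.42
G01 X284.67 Y101.63
G01 X264.54 Y99.15
M5
G0 X0.00 Y0.00

1 u = 1 mm; y_m = 130.70 − y.

[1] `<rect>` rectangle, #0000ff→score S445 F1608: (98.09,86.19) → (166.83,86.19) → (166.83,52.25) → (98.09,52.25) → (98.09,86.19) (closed)

[2] `<path>` quadratic bezier, #0000ff→score S445 F1608: (131.78,51.07) → (146.34,74.90) → (159.08,91.47) → (170.00,100.77) → (179.09,102.80)

[3] `<path>` cubic bezier, #0000ff→score S445 F1608: (335.96,94.36) → (324.69,94.38) → (306.16,98.42) → (284.67,101.63) → (264.54,99.15)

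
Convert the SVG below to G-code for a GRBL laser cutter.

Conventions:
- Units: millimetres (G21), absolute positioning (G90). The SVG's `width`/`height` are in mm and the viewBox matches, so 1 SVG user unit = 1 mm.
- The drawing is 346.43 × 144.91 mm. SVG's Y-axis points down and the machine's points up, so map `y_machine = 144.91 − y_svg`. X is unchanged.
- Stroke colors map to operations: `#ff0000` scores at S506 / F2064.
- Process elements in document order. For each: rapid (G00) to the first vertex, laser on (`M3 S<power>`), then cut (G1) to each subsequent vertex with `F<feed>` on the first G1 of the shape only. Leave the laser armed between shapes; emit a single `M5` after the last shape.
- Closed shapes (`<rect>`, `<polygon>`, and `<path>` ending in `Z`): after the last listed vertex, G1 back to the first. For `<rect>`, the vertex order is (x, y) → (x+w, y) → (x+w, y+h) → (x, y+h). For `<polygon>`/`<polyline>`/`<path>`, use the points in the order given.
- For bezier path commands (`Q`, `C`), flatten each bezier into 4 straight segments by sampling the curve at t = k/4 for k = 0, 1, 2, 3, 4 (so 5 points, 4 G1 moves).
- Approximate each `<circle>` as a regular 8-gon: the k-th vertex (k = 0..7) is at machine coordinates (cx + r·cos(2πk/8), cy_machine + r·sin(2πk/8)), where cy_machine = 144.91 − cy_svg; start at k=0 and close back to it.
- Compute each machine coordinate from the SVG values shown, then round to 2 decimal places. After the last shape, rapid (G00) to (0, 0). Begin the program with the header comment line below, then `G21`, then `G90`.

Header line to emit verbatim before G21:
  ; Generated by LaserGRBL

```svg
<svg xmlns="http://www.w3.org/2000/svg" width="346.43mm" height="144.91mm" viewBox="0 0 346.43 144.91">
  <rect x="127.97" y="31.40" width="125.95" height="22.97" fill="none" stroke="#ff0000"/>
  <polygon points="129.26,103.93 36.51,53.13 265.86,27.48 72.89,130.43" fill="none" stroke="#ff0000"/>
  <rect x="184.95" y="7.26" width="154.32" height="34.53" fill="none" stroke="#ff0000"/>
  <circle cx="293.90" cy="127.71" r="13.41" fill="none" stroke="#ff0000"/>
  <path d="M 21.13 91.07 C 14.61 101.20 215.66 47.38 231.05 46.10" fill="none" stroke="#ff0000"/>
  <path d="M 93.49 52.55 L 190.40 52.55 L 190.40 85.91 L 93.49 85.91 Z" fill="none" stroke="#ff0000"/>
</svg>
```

; Generated by LaserGRBL
G21
G90
G00 X127.97 Y113.51
M3 S506
G1 X253.92 Y113.51 F2064
G1 X253.92 Y90.54
G1 X127.97 Y90.54
G1 X127.97 Y113.51
G00 X129.26 Y40.98
M3 S506
G1 X36.51 Y91.78 F2064
G1 X265.86 Y117.43
G1 X72.89 Y14.48
G1 X129.26 Y40.98
G00 X184.95 Y137.65
M3 S506
G1 X339.27 Y137.65 F2064
G1 X339.27 Y103.12
G1 X184.95 Y103.12
G1 X184.95 Y137.65
G00 X307.31 Y17.20
M3 S506
G1 X303.38 Y26.68 F2064
G1 X293.90 Y30.61
G1 X284.42 Y26.68
G1 X280.49 Y17.20
G1 X284.42 Y7.72
G1 X293.90 Y3.79
G1 X303.38 Y7.72
G1 X307.31 Y17.20
G00 X21.13 Y53.84
M3 S506
G1 X49.02 Y56.41 F2064
G1 X117.87 Y72.05
G1 X190.84 Y89.82
G1 X231.05 Y98.81
G00 X93.49 Y92.36
M3 S506
G1 X190.40 Y92.36 F2064
G1 X190.40 Y59.00
G1 X93.49 Y59.00
G1 X93.49 Y92.36
M5
G00 X0.00 Y0.00

viewBox `0 0 346.43 144.91` with mm width/height → 1 unit = 1 mm. Flip: y_m = 144.91 − y_svg.

**Shape 1** — `<rect>` rectangle, stroke `#ff0000` → score (S506, F2064). Machine vertices: (127.97,113.51) → (253.92,113.51) → (253.92,90.54) → (127.97,90.54) → (127.97,113.51). Closed: final G1 returns to the first vertex.

**Shape 2** — `<polygon>` closed polygon, stroke `#ff0000` → score (S506, F2064). Machine vertices: (129.26,40.98) → (36.51,91.78) → (265.86,117.43) → (72.89,14.48) → (129.26,40.98). Closed: final G1 returns to the first vertex.

**Shape 3** — `<rect>` rectangle, stroke `#ff0000` → score (S506, F2064). Machine vertices: (184.95,137.65) → (339.27,137.65) → (339.27,103.12) → (184.95,103.12) → (184.95,137.65). Closed: final G1 returns to the first vertex.

**Shape 4** — `<circle>` circle, stroke `#ff0000` → score (S506, F2064). Machine vertices: (307.31,17.20) → (303.38,26.68) → (293.90,30.61) → (284.42,26.68) → (280.49,17.20) → (284.42,7.72) → (293.90,3.79) → (303.38,7.72) → (307.31,17.20). Closed: final G1 returns to the first vertex.

**Shape 5** — `<path>` cubic bezier, stroke `#ff0000` → score (S506, F2064). Control points (SVG): P0=(21.13,91.07), P1=(14.61,101.20), P2=(215.66,47.38), P3=(231.05,46.10); sampled at t=k/4. Machine vertices: (21.13,53.84) → (49.02,56.41) → (117.87,72.05) → (190.84,89.82) → (231.05,98.81). Open path.

**Shape 6** — `<path>` rectangle, stroke `#ff0000` → score (S506, F2064). Machine vertices: (93.49,92.36) → (190.40,92.36) → (190.40,59.00) → (93.49,59.00) → (93.49,92.36). Closed: final G1 returns to the first vertex.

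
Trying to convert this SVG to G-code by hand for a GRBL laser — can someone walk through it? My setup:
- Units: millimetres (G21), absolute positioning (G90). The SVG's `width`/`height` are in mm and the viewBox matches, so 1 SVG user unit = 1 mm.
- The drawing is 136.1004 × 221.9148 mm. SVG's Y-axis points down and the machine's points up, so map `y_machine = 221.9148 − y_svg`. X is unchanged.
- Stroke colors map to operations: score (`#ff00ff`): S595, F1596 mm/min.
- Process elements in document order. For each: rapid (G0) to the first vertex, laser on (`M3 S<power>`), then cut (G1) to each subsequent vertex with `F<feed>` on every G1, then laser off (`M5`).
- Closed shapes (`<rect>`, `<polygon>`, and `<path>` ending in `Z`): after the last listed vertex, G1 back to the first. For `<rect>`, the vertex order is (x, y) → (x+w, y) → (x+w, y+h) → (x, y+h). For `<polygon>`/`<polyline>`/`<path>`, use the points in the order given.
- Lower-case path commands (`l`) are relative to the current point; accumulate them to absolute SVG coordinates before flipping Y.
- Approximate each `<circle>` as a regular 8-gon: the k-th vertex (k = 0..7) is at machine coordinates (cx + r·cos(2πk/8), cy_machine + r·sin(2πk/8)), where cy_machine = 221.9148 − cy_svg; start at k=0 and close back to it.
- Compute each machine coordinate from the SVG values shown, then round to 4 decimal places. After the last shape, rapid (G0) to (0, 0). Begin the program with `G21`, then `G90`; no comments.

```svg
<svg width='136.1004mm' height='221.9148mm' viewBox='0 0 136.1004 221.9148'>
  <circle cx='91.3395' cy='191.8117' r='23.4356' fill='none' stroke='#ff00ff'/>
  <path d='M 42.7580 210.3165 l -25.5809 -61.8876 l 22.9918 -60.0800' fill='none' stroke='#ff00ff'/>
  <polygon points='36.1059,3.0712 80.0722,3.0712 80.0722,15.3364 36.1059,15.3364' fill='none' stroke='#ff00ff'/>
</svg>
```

G21
G90
G0 X114.7751 Y30.1031
M3 S595
G1 X107.9110 Y46.6746 F1596
G1 X91.3395 Y53.5387 F1596
G1 X74.7680 Y46.6746 F1596
G1 X67.9039 Y30.1031 F1596
G1 X74.7680 Y13.5316 F1596
G1 X91.3395 Y6.6675 F1596
G1 X107.9110 Y13.5316 F1596
G1 X114.7751 Y30.1031 F1596
M5
G0 X42.7580 Y11.5983
M3 S595
G1 X17.1771 Y73.4859 F1596
G1 X40.1689 Y133.5659 F1596
M5
G0 X36.1059 Y218.8436
M3 S595
G1 X80.0722 Y218.8436 F1596
G1 X80.0722 Y206.5784 F1596
G1 X36.1059 Y206.5784 F1596
G1 X36.1059 Y218.8436 F1596
M5
G0 X0.0000 Y0.0000

Since the viewBox matches the mm dimensions, user units are millimetres directly. The only transform is the Y-flip y_m = 221.9148 − y_svg.

Shape 1 is a circle drawn with `<circle>`. Its stroke #ff00ff means score at S595, F1596. After flipping Y the toolpath is (114.7751,30.1031) → (107.9110,46.6746) → (91.3395,53.5387) → (74.7680,46.6746) → (67.9039,30.1031) → (74.7680,13.5316) → (91.3395,6.6675) → (107.9110,13.5316) → (114.7751,30.1031), returning to the start.

Shape 2 is a open polyline drawn with `<path>`. Its stroke #ff00ff means score at S595, F1596. After flipping Y the toolpath is (42.7580,11.5983) → (17.1771,73.4859) → (40.1689,133.5659).

Shape 3 is a rectangle drawn with `<polygon>`. Its stroke #ff00ff means score at S595, F1596. After flipping Y the toolpath is (36.1059,218.8436) → (80.0722,218.8436) → (80.0722,206.5784) → (36.1059,206.5784) → (36.1059,218.8436), returning to the start.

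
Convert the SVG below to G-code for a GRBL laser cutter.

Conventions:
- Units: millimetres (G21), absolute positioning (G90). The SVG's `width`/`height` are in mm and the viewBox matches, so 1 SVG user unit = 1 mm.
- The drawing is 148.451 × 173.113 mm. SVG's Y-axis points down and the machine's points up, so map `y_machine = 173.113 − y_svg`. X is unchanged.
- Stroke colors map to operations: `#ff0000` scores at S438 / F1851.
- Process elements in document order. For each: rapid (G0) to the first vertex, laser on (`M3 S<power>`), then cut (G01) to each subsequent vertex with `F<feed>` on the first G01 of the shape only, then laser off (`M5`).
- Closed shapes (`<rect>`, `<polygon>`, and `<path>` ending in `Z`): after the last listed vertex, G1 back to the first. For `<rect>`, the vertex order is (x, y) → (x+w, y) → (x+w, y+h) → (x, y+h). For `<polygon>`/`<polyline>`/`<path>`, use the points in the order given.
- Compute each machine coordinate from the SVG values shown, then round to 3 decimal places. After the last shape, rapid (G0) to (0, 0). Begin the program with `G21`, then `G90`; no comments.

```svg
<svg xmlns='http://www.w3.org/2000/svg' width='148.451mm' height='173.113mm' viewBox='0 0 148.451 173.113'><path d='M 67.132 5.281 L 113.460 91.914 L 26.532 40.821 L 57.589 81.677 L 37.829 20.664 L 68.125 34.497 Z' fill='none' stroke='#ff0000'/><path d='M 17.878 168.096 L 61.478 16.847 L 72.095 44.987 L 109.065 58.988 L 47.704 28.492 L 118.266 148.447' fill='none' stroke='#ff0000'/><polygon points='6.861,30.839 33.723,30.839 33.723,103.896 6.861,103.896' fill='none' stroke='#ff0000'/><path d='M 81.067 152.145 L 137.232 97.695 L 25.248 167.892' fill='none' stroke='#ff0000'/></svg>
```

Since the viewBox matches the mm dimensions, user units are millimetres directly. The only transform is the Y-flip y_m = 173.113 − y_svg.

Shape 1 is a closed polygon drawn with `<path>`. Its stroke #ff0000 means score at S438, F1851. After flipping Y the toolpath is (67.132,167.832) → (113.460,81.199) → (26.532,132.292) → (57.589,91.436) → (37.829,152.449) → (68.125,138.616) → (67.132,167.832), returning to the start.

Shape 2 is a open polyline drawn with `<path>`. Its stroke #ff0000 means score at S438, F1851. After flipping Y the toolpath is (17.878,5.017) → (61.478,156.266) → (72.095,128.126) → (109.065,114.125) → (47.704,144.621) → (118.266,24.666).

Shape 3 is a rectangle drawn with `<polygon>`. Its stroke #ff0000 means score at S438, F1851. After flipping Y the toolpath is (6.861,142.274) → (33.723,142.274) → (33.723,69.217) → (6.861,69.217) → (6.861,142.274), returning to the start.

Shape 4 is a open polyline drawn with `<path>`. Its stroke #ff0000 means score at S438, F1851. After flipping Y the toolpath is (81.067,20.968) → (137.232,75.418) → (25.248,5.221).

G21
G90
G0 X67.132 Y167.832
M3 S438
G01 X113.460 Y81.199 F1851
G01 X26.532 Y132.292
G01 X57.589 Y91.436
G01 X37.829 Y152.449
G01 X68.125 Y138.616
G01 X67.132 Y167.832
M5
G0 X17.878 Y5.017
M3 S438
G01 X61.478 Y156.266 F1851
G01 X72.095 Y128.126
G01 X109.065 Y114.125
G01 X47.704 Y144.621
G01 X118.266 Y24.666
M5
G0 X6.861 Y142.274
M3 S438
G01 X33.723 Y142.274 F1851
G01 X33.723 Y69.217
G01 X6.861 Y69.217
G01 X6.861 Y142.274
M5
G0 X81.067 Y20.968
M3 S438
G01 X137.232 Y75.418 F1851
G01 X25.248 Y5.221
M5
G0 X0.000 Y0.000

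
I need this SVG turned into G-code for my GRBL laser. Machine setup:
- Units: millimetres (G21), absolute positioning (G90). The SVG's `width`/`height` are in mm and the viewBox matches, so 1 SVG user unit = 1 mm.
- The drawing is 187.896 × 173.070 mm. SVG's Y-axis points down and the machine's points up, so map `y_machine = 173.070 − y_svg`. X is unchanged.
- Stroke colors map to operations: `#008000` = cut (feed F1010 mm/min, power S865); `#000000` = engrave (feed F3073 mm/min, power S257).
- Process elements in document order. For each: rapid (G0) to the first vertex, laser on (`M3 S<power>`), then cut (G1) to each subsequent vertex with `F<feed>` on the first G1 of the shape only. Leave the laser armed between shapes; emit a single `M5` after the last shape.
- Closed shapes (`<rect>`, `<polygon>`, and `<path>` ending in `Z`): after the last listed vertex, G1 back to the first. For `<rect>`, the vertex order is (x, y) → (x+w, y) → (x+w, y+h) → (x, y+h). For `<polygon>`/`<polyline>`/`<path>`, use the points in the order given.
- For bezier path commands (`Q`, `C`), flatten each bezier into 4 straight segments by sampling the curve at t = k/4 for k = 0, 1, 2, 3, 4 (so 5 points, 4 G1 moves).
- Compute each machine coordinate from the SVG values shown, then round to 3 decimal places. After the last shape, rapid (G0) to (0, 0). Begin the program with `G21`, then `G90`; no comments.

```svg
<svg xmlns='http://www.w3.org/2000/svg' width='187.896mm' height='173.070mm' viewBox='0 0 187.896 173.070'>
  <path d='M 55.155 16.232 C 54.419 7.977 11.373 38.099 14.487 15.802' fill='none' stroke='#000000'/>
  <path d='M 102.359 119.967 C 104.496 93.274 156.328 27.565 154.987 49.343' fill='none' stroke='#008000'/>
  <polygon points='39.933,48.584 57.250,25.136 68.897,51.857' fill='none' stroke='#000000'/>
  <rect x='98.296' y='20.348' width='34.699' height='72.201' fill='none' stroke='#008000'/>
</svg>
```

G21
G90
G0 X55.155 Y156.838
M3 S257
G1 X48.052 Y157.252 F3073
G1 X33.377 Y151.787
G1 X19.424 Y148.955
G1 X14.487 Y157.268
G0 X102.359 Y53.103
M3 S865
G1 X111.672 Y78.462 F1010
G1 X129.977 Y106.592
G1 X147.630 Y125.633
G1 X154.987 Y123.727
G0 X39.933 Y124.486
M3 S257
G1 X57.250 Y147.934 F3073
G1 X68.897 Y121.213
G1 X39.933 Y124.486
G0 X98.296 Y152.722
M3 S865
G1 X132.995 Y152.722 F1010
G1 X132.995 Y80.521
G1 X98.296 Y80.521
G1 X98.296 Y152.722
M5
G0 X0.000 Y0.000

viewBox `0 0 187.896 173.070` with mm width/height → 1 unit = 1 mm. Flip: y_m = 173.070 − y_svg.

**Shape 1** — `<path>` cubic bezier, stroke `#000000` → engrave (S257, F3073). Control points (SVG): P0=(55.155,16.232), P1=(54.419,7.977), P2=(11.373,38.099), P3=(14.487,15.802); sampled at t=k/4. Machine vertices: (55.155,156.838) → (48.052,157.252) → (33.377,151.787) → (19.424,148.955) → (14.487,157.268). Open path.

**Shape 2** — `<path>` cubic bezier, stroke `#008000` → cut (S865, F1010). Control points (SVG): P0=(102.359,119.967), P1=(104.496,93.274), P2=(156.328,27.565), P3=(154.987,49.343); sampled at t=k/4. Machine vertices: (102.359,53.103) → (111.672,78.462) → (129.977,106.592) → (147.630,125.633) → (154.987,123.727). Open path.

**Shape 3** — `<polygon>` regular polygon, stroke `#000000` → engrave (S257, F3073). Machine vertices: (39.933,124.486) → (57.250,147.934) → (68.897,121.213) → (39.933,124.486). Closed: final G1 returns to the first vertex.

**Shape 4** — `<rect>` rectangle, stroke `#008000` → cut (S865, F1010). Machine vertices: (98.296,152.722) → (132.995,152.722) → (132.995,80.521) → (98.296,80.521) → (98.296,152.722). Closed: final G1 returns to the first vertex.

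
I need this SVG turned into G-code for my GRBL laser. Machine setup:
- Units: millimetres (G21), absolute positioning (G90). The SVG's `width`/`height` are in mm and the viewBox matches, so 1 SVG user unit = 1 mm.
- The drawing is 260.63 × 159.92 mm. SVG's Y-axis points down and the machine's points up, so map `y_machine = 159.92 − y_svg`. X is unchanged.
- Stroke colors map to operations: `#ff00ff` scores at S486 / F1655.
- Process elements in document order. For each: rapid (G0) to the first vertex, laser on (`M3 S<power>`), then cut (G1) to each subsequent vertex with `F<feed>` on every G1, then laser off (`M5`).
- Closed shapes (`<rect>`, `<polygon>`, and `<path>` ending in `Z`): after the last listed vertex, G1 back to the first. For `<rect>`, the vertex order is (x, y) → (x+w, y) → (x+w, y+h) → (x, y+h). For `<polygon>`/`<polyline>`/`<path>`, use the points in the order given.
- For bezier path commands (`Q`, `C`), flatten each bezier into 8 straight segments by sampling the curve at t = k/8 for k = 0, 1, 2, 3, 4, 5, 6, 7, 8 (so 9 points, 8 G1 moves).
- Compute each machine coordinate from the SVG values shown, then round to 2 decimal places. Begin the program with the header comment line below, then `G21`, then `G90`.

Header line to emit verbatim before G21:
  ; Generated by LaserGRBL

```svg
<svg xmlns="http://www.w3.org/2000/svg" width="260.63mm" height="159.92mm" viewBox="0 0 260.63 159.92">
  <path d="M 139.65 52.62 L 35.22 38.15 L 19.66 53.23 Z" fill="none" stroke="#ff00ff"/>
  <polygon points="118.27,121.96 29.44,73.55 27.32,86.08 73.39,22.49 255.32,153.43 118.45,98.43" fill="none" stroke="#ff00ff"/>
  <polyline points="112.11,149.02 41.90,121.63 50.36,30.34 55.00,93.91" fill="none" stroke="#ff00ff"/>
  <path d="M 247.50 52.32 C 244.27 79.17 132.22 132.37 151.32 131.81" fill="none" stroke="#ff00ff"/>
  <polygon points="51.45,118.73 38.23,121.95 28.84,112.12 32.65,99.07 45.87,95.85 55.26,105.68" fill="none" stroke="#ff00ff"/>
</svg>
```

; Generated by LaserGRBL
G21
G90
G0 X139.65 Y107.30
M3 S486
G1 X35.22 Y121.77 F1655
G1 X19.66 Y106.69 F1655
G1 X139.65 Y107.30 F1655
M5
G0 X118.27 Y37.96
M3 S486
G1 X29.44 Y86.37 F1655
G1 X27.32 Y73.84 F1655
G1 X73.39 Y137.43 F1655
G1 X255.32 Y6.49 F1655
G1 X118.45 Y61.49 F1655
G1 X118.27 Y37.96 F1655
M5
G0 X112.11 Y10.90
M3 S486
G1 X41.90 Y38.29 F1655
G1 X50.36 Y129.58 F1655
G1 X55.00 Y66.01 F1655
M5
G0 X247.50 Y107.60
M3 S486
G1 X241.66 Y96.45 F1655
G1 X228.42 Y83.77 F1655
G1 X210.61 Y70.50 F1655
G1 X191.04 Y57.58 F1655
G1 X172.51 Y45.94 F1655
G1 X157.84 Y36.52 F1655
G1 X149.84 Y30.26 F1655
G1 X151.32 Y28.11 F1655
M5
G0 X51.45 Y41.19
M3 S486
G1 X38.23 Y37.97 F1655
G1 X28.84 Y47.80 F1655
G1 X32.65 Y60.85 F1655
G1 X45.87 Y64.07 F1655
G1 X55.26 Y54.24 F1655
G1 X51.45 Y41.19 F1655
M5

1 u = 1 mm; y_m = 159.92 − y.

[1] `<path>` closed polygon, #ff00ff→score S486 F1655: (139.65,107.30) → (35.22,121.77) → (19.66,106.69) → (139.65,107.30) (closed)

[2] `<polygon>` closed polygon, #ff00ff→score S486 F1655: (118.27,37.96) → (29.44,86.37) → (27.32,73.84) → (73.39,137.43) → (255.32,6.49) → (118.45,61.49) → (118.27,37.96) (closed)

[3] `<polyline>` open polyline, #ff00ff→score S486 F1655: (112.11,10.90) → (41.90,38.29) → (50.36,129.58) → (55.00,66.01)

[4] `<path>` cubic bezier, #ff00ff→score S486 F1655: (247.50,107.60) → (241.66,96.45) → (228.42,83.77) → (210.61,70.50) → (191.04,57.58) → (172.51,45.94) → (157.84,36.52) → (149.84,30.26) → (151.32,28.11)

[5] `<polygon>` regular polygon, #ff00ff→score S486 F1655: (51.45,41.19) → (38.23,37.97) → (28.84,47.80) → (32.65,60.85) → (45.87,64.07) → (55.26,54.24) → (51.45,41.19) (closed)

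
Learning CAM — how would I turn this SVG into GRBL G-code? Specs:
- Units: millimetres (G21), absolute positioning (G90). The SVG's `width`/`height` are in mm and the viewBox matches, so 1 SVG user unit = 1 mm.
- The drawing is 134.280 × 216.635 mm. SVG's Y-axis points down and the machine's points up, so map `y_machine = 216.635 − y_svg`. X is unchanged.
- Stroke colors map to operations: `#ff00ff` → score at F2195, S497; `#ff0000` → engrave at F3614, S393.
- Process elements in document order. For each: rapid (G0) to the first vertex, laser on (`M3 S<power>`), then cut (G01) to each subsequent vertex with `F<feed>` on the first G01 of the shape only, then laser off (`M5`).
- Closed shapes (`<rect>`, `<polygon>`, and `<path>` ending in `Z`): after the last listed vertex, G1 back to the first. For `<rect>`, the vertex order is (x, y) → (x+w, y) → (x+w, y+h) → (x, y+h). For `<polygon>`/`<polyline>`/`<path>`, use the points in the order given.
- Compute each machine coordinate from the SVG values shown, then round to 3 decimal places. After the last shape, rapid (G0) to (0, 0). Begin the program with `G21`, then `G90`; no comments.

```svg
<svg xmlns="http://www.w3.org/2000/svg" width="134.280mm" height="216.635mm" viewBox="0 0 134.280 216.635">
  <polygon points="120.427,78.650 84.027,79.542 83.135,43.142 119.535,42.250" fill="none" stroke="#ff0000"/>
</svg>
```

Since the viewBox matches the mm dimensions, user units are millimetres directly. The only transform is the Y-flip y_m = 216.635 − y_svg.

Shape 1 is a regular polygon drawn with `<polygon>`. Its stroke #ff0000 means engrave at S393, F3614. After flipping Y the toolpath is (120.427,137.985) → (84.027,137.093) → (83.135,173.493) → (119.535,174.385) → (120.427,137.985), returning to the start.

G21
G90
G0 X120.427 Y137.985
M3 S393
G01 X84.027 Y137.093 F3614
G01 X83.135 Y173.493
G01 X119.535 Y174.385
G01 X120.427 Y137.985
M5
G0 X0.000 Y0.000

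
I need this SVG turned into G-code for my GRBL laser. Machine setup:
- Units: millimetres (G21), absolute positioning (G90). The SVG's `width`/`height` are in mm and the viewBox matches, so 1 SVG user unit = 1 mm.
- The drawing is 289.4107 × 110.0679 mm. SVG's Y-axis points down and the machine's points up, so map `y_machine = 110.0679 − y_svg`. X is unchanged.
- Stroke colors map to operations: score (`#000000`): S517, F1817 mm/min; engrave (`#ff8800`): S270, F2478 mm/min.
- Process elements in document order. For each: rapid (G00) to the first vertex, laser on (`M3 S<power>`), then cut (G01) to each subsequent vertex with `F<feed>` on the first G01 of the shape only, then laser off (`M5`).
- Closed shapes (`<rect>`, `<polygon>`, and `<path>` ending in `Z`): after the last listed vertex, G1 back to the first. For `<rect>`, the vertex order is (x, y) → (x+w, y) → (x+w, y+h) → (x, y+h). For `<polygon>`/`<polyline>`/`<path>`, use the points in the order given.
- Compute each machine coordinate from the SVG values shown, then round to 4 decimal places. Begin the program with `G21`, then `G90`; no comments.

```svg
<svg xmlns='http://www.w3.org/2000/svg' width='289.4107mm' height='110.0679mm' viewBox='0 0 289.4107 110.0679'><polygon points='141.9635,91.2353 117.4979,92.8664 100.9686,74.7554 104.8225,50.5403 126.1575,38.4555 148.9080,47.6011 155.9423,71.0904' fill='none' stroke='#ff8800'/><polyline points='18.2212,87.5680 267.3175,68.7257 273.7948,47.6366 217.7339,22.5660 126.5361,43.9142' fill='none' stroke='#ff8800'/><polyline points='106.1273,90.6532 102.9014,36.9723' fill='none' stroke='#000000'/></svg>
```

G21
G90
G00 X141.9635 Y18.8326
M3 S270
G01 X117.4979 Y17.2015 F2478
G01 X100.9686 Y35.3125
G01 X104.8225 Y59.5276
G01 X126.1575 Y71.6124
G01 X148.9080 Y62.4668
G01 X155.9423 Y38.9775
G01 X141.9635 Y18.8326
M5
G00 X18.2212 Y22.4999
M3 S270
G01 X267.3175 Y41.3422 F2478
G01 X273.7948 Y62.4313
G01 X217.7339 Y87.5019
G01 X126.5361 Y66.1537
M5
G00 X106.1273 Y19.4147
M3 S517
G01 X102.9014 Y73.0956 F1817
M5

viewBox `0 0 289.4107 110.0679` with mm width/height → 1 unit = 1 mm. Flip: y_m = 110.0679 − y_svg.

**Shape 1** — `<polygon>` regular polygon, stroke `#ff8800` → engrave (S270, F2478). Machine vertices: (141.9635,18.8326) → (117.4979,17.2015) → (100.9686,35.3125) → (104.8225,59.5276) → (126.1575,71.6124) → (148.9080,62.4668) → (155.9423,38.9775) → (141.9635,18.8326). Closed: final G1 returns to the first vertex.

**Shape 2** — `<polyline>` open polyline, stroke `#ff8800` → engrave (S270, F2478). Machine vertices: (18.2212,22.4999) → (267.3175,41.3422) → (273.7948,62.4313) → (217.7339,87.5019) → (126.5361,66.1537). Open path.

**Shape 3** — `<polyline>` line segment, stroke `#000000` → score (S517, F1817). Machine vertices: (106.1273,19.4147) → (102.9014,73.0956). Open path.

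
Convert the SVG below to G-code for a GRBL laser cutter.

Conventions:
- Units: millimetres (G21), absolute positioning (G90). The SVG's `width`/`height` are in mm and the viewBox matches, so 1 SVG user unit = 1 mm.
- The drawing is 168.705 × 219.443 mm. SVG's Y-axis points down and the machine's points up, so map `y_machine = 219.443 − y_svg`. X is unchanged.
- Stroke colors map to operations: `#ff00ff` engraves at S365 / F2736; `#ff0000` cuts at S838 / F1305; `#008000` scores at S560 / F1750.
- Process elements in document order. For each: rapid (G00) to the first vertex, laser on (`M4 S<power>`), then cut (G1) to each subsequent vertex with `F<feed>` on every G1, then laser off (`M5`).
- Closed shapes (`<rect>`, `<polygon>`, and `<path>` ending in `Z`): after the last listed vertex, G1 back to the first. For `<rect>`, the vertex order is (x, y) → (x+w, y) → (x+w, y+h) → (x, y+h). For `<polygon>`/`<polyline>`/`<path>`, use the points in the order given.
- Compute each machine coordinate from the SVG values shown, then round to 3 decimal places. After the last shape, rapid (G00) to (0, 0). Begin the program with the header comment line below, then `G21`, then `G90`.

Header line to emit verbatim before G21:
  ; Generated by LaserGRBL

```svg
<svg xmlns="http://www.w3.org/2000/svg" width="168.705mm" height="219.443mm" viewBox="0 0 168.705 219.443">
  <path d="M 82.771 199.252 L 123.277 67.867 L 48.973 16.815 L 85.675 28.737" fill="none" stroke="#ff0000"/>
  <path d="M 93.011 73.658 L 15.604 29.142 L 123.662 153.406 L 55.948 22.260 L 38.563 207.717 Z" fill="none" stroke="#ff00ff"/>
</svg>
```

; Generated by LaserGRBL
G21
G90
G00 X82.771 Y20.191
M4 S838
G1 X123.277 Y151.576 F1305
G1 X48.973 Y202.628 F1305
G1 X85.675 Y190.706 F1305
M5
G00 X93.011 Y145.785
M4 S365
G1 X15.604 Y190.301 F2736
G1 X123.662 Y66.037 F2736
G1 X55.948 Y197.183 F2736
G1 X38.563 Y11.726 F2736
G1 X93.011 Y145.785 F2736
M5
G00 X0.000 Y0.000

1 u = 1 mm; y_m = 219.443 − y.

[1] `<path>` open polyline, #ff0000→cut S838 F1305: (82.771,20.191) → (123.277,151.576) → (48.973,202.628) → (85.675,190.706)

[2] `<path>` closed polygon, #ff00ff→engrave S365 F2736: (93.011,145.785) → (15.604,190.301) → (123.662,66.037) → (55.948,197.183) → (38.563,11.726) → (93.011,145.785) (closed)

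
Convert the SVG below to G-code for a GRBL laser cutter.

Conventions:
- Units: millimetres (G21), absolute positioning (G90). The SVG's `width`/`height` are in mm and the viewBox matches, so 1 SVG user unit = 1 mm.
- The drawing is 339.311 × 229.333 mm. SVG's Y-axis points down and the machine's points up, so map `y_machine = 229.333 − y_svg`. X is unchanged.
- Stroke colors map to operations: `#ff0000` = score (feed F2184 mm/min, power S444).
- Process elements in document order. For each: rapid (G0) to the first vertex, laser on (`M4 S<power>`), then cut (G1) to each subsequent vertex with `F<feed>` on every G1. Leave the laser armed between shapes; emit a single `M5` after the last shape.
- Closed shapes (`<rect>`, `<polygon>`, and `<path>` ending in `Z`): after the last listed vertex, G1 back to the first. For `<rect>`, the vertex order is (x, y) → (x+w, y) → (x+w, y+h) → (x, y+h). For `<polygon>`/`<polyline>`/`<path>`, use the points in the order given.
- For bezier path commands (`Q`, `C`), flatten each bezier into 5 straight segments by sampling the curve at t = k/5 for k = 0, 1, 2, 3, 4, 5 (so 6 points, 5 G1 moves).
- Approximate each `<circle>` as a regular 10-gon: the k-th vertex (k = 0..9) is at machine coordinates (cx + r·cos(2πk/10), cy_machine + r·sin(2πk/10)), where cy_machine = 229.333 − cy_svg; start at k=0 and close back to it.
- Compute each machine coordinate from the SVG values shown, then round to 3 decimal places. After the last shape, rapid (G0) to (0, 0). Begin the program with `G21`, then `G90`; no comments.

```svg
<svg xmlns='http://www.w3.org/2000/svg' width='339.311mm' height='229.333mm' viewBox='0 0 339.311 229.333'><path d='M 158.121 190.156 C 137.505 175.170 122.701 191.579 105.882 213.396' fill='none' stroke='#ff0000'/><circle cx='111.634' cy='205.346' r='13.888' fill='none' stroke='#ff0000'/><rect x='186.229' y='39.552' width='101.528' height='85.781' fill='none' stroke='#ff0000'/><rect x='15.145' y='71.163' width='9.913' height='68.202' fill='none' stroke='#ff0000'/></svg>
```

viewBox `0 0 339.311 229.333` with mm width/height → 1 unit = 1 mm. Flip: y_m = 229.333 − y_svg.

**Shape 1** — `<path>` cubic bezier, stroke `#ff0000` → score (S444, F2184). Control points (SVG): P0=(158.121,190.156), P1=(137.505,175.170), P2=(122.701,191.579), P3=(105.882,213.396); sampled at t=k/5. Machine vertices: (158.121,39.177) → (146.386,44.609) → (135.671,43.754) → (125.599,37.858) → (115.794,28.170) → (105.882,15.937). Open path.

**Shape 2** — `<circle>` circle, stroke `#ff0000` → score (S444, F2184). Machine vertices: (125.522,23.987) → (122.870,32.150) → (115.926,37.195) → (107.342,37.195) → (100.398,32.150) → (97.746,23.987) → (100.398,15.824) → (107.342,10.779) → (115.926,10.779) → (122.870,15.824) → (125.522,23.987). Closed: final G1 returns to the first vertex.

**Shape 3** — `<rect>` rectangle, stroke `#ff0000` → score (S444, F2184). Machine vertices: (186.229,189.781) → (287.757,189.781) → (287.757,104.000) → (186.229,104.000) → (186.229,189.781). Closed: final G1 returns to the first vertex.

**Shape 4** — `<rect>` rectangle, stroke `#ff0000` → score (S444, F2184). Machine vertices: (15.145,158.170) → (25.058,158.170) → (25.058,89.968) → (15.145,89.968) → (15.145,158.170). Closed: final G1 returns to the first vertex.

G21
G90
G0 X158.121 Y39.177
M4 S444
G1 X146.386 Y44.609 F2184
G1 X135.671 Y43.754 F2184
G1 X125.599 Y37.858 F2184
G1 X115.794 Y28.170 F2184
G1 X105.882 Y15.937 F2184
G0 X125.522 Y23.987
M4 S444
G1 X122.870 Y32.150 F2184
G1 X115.926 Y37.195 F2184
G1 X107.342 Y37.195 F2184
G1 X100.398 Y32.150 F2184
G1 X97.746 Y23.987 F2184
G1 X100.398 Y15.824 F2184
G1 X107.342 Y10.779 F2184
G1 X115.926 Y10.779 F2184
G1 X122.870 Y15.824 F2184
G1 X125.522 Y23.987 F2184
G0 X186.229 Y189.781
M4 S444
G1 X287.757 Y189.781 F2184
G1 X287.757 Y104.000 F2184
G1 X186.229 Y104.000 F2184
G1 X186.229 Y189.781 F2184
G0 X15.145 Y158.170
M4 S444
G1 X25.058 Y158.170 F2184
G1 X25.058 Y89.968 F2184
G1 X15.145 Y89.968 F2184
G1 X15.145 Y158.170 F2184
M5
G0 X0.000 Y0.000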